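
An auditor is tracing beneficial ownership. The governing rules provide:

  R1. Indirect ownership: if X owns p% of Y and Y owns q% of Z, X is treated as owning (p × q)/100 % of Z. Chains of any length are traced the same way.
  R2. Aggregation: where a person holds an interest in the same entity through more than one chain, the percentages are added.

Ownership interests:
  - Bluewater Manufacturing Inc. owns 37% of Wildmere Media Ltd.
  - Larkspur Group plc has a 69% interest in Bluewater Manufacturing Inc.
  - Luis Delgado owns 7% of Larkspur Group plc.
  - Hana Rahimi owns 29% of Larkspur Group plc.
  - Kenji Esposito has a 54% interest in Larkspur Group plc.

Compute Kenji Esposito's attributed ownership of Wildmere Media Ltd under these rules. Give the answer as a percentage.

13.7862%

Chain via Larkspur Group plc → Bluewater Manufacturing Inc. (R1): 54% × 69% × 37% = 13.7862% of Wildmere Media Ltd.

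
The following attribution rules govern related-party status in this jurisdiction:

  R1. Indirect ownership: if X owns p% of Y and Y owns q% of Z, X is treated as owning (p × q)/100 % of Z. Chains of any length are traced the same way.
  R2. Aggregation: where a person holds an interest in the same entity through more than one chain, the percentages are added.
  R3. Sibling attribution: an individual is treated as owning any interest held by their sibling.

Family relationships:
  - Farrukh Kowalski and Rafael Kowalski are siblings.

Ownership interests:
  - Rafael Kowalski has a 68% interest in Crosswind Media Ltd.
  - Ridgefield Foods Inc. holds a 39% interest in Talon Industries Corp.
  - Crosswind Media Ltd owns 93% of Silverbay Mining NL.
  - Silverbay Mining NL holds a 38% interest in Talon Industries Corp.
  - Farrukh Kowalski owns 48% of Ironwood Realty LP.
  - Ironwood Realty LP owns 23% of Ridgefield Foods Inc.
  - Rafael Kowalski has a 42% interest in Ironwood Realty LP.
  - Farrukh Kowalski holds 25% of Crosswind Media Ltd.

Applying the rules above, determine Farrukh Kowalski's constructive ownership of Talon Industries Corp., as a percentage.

By sibling attribution (R3), Farrukh Kowalski is treated as also owning Rafael Kowalski's interest in Ironwood Realty LP, giving 48% + 42% = 90%.
By sibling attribution (R3), Farrukh Kowalski is treated as also owning Rafael Kowalski's interest in Crosswind Media Ltd, giving 25% + 68% = 93%.
Chain via Ironwood Realty LP → Ridgefield Foods Inc. (R1): 90% × 23% × 39% = 8.073% of Talon Industries Corp.
Chain via Crosswind Media Ltd → Silverbay Mining NL (R1): 93% × 93% × 38% = 32.8662% of Talon Industries Corp.
Aggregating (R2): 8.073% + 32.8662% = 40.9392%.

40.9392%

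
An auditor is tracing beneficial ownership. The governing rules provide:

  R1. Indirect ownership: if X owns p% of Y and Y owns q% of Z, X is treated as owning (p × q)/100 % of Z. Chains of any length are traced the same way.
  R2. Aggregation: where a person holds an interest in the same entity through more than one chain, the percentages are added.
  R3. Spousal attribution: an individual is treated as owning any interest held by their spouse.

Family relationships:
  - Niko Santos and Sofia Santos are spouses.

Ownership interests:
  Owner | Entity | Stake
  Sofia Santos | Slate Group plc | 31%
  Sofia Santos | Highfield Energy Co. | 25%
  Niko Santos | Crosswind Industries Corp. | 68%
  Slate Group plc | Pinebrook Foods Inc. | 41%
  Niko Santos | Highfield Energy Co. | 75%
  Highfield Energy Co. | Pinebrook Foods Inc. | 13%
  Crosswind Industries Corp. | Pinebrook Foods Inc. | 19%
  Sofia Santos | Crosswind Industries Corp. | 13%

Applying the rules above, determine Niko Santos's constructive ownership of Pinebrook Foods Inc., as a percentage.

41.1%

By spousal attribution (R3), Niko Santos is treated as also owning Sofia Santos's interest in Highfield Energy Co, giving 75% + 25% = 100%.
By spousal attribution (R3), Niko Santos is treated as also owning Sofia Santos's interest in Crosswind Industries Corp, giving 68% + 13% = 81%.
By spousal attribution (R3), Niko Santos is treated as owning Sofia Santos's 31% interest in Slate Group plc.
Chain via Highfield Energy Co. (R1): 100% × 13% = 13% of Pinebrook Foods Inc.
Chain via Crosswind Industries Corp. (R1): 81% × 19% = 15.39% of Pinebrook Foods Inc.
Chain via Slate Group plc (R1): 31% × 41% = 12.71% of Pinebrook Foods Inc.
Aggregating (R2): 13% + 15.39% + 12.71% = 41.1%.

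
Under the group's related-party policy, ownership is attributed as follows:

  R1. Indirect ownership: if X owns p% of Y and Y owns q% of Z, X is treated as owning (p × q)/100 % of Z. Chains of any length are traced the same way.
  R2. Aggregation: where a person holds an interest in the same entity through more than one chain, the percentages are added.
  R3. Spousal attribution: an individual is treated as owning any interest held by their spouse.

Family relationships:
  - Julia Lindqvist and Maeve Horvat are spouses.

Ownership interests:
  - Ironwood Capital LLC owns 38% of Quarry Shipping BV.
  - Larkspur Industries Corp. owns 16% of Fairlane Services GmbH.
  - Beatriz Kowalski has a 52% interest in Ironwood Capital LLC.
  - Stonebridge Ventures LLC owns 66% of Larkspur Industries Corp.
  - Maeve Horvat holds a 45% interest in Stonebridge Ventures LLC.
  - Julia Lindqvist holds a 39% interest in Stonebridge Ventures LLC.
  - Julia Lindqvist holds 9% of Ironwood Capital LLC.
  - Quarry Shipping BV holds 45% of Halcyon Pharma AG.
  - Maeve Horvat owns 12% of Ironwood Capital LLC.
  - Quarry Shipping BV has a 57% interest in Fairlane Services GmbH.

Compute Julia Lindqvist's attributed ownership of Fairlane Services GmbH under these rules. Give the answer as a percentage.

By spousal attribution (R3), Julia Lindqvist is treated as also owning Maeve Horvat's interest in Stonebridge Ventures LLC, giving 39% + 45% = 84%.
By spousal attribution (R3), Julia Lindqvist is treated as also owning Maeve Horvat's interest in Ironwood Capital LLC, giving 9% + 12% = 21%.
Chain via Stonebridge Ventures LLC → Larkspur Industries Corp. (R1): 84% × 66% × 16% = 8.8704% of Fairlane Services GmbH.
Chain via Ironwood Capital LLC → Quarry Shipping BV (R1): 21% × 38% × 57% = 4.5486% of Fairlane Services GmbH.
Aggregating (R2): 8.8704% + 4.5486% = 13.419%.

13.419%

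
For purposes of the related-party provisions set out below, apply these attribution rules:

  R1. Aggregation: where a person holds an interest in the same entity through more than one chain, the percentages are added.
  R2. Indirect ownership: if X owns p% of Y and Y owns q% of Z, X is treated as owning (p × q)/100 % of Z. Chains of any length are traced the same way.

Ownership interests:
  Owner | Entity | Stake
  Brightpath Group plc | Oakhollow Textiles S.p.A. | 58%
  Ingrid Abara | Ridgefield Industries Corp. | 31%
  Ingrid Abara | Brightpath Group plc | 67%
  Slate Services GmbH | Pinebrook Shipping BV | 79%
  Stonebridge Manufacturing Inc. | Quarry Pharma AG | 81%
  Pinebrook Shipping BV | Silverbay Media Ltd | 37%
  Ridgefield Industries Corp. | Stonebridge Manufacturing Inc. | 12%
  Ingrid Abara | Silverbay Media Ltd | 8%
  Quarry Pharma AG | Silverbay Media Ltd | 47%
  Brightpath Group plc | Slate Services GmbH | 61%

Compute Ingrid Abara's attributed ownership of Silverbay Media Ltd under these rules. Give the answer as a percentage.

21.362505%

Chain via Brightpath Group plc → Slate Services GmbH → Pinebrook Shipping BV (R2): 67% × 61% × 79% × 37% = 11.946301% of Silverbay Media Ltd.
Chain via Ridgefield Industries Corp. → Stonebridge Manufacturing Inc. → Quarry Pharma AG (R2): 31% × 12% × 81% × 47% = 1.416204% of Silverbay Media Ltd.
Direct interest in Silverbay Media Ltd: 8%.
Aggregating (R1): 11.946301% + 1.416204% + 8% = 21.362505%.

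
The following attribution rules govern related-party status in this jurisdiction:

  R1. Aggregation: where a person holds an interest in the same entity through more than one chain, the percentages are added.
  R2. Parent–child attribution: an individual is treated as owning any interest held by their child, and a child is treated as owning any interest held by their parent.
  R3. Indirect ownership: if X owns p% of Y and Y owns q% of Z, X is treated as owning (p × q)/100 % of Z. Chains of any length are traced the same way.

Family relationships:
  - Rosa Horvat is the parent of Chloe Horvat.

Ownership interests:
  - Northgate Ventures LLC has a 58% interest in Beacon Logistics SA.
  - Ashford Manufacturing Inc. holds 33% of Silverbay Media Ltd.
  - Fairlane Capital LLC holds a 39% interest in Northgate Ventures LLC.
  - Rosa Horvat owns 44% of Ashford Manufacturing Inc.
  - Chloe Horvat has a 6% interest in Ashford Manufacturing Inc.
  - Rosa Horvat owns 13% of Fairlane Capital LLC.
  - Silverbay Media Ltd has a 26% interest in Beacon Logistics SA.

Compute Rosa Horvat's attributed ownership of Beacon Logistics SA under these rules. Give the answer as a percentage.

By parent–child attribution (R2), Rosa Horvat is treated as also owning Chloe Horvat's interest in Ashford Manufacturing Inc, giving 44% + 6% = 50%.
Chain via Ashford Manufacturing Inc. → Silverbay Media Ltd (R3): 50% × 33% × 26% = 4.29% of Beacon Logistics SA.
Chain via Fairlane Capital LLC → Northgate Ventures LLC (R3): 13% × 39% × 58% = 2.9406% of Beacon Logistics SA.
Aggregating (R1): 4.29% + 2.9406% = 7.2306%.

7.2306%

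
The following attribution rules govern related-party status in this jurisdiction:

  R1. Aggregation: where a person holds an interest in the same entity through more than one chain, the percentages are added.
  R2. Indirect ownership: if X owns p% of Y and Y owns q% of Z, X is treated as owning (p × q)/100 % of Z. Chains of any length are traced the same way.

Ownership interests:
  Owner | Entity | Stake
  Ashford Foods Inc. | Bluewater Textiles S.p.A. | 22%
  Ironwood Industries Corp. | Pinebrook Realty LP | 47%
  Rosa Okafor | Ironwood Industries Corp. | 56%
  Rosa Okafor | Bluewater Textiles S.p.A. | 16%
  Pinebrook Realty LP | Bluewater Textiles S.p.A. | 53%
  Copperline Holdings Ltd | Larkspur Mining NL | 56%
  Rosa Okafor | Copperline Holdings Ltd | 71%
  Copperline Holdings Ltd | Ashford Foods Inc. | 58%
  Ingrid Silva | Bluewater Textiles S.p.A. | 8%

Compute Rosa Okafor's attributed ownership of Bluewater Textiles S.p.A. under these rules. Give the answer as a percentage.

39.0092%

Chain via Copperline Holdings Ltd → Ashford Foods Inc. (R2): 71% × 58% × 22% = 9.0596% of Bluewater Textiles S.p.A.
Chain via Ironwood Industries Corp. → Pinebrook Realty LP (R2): 56% × 47% × 53% = 13.9496% of Bluewater Textiles S.p.A.
Direct interest in Bluewater Textiles S.p.A: 16%.
Aggregating (R1): 9.0596% + 13.9496% + 16% = 39.0092%.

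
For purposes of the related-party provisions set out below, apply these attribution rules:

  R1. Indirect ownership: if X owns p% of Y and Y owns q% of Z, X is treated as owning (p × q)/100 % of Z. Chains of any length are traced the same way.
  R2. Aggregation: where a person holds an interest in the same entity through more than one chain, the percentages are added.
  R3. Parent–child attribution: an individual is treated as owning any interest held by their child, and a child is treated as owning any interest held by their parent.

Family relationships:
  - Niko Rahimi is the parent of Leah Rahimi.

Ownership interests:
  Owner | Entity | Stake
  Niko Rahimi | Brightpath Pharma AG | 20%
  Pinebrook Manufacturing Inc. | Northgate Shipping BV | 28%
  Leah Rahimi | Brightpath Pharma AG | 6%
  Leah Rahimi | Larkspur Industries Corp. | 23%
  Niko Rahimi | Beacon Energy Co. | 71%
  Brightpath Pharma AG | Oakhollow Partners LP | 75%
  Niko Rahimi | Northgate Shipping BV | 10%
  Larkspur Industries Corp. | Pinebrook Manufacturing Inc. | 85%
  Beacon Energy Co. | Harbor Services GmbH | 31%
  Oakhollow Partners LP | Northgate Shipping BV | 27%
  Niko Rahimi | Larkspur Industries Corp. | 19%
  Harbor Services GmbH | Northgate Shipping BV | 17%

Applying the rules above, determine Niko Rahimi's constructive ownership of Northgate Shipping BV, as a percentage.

29.0027%

By parent–child attribution (R3), Niko Rahimi is treated as also owning Leah Rahimi's interest in Larkspur Industries Corp, giving 19% + 23% = 42%.
By parent–child attribution (R3), Niko Rahimi is treated as also owning Leah Rahimi's interest in Brightpath Pharma AG, giving 20% + 6% = 26%.
Chain via Larkspur Industries Corp. → Pinebrook Manufacturing Inc. (R1): 42% × 85% × 28% = 9.996% of Northgate Shipping BV.
Chain via Beacon Energy Co. → Harbor Services GmbH (R1): 71% × 31% × 17% = 3.7417% of Northgate Shipping BV.
Chain via Brightpath Pharma AG → Oakhollow Partners LP (R1): 26% × 75% × 27% = 5.265% of Northgate Shipping BV.
Direct interest in Northgate Shipping BV: 10%.
Aggregating (R2): 9.996% + 3.7417% + 5.265% + 10% = 29.0027%.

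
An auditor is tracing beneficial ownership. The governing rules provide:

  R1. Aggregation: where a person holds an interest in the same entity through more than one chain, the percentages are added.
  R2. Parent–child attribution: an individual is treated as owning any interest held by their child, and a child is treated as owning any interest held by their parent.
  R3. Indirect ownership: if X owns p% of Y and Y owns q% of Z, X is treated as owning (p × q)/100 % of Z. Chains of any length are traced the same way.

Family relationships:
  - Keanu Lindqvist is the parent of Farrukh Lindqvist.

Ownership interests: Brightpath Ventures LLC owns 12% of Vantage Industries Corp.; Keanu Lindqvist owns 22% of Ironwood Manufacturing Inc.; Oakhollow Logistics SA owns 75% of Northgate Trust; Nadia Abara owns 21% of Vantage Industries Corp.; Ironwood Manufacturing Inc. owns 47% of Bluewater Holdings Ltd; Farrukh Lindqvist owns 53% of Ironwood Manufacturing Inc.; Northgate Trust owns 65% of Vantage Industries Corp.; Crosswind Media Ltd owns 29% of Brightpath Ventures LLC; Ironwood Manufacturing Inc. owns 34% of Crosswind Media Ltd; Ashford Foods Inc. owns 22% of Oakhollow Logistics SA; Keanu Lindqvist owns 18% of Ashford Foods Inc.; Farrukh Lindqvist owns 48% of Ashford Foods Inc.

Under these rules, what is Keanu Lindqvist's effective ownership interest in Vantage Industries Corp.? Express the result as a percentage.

By parent–child attribution (R2), Keanu Lindqvist is treated as also owning Farrukh Lindqvist's interest in Ashford Foods Inc, giving 18% + 48% = 66%.
By parent–child attribution (R2), Keanu Lindqvist is treated as also owning Farrukh Lindqvist's interest in Ironwood Manufacturing Inc, giving 22% + 53% = 75%.
Chain via Ashford Foods Inc. → Oakhollow Logistics SA → Northgate Trust (R3): 66% × 22% × 75% × 65% = 7.0785% of Vantage Industries Corp.
Chain via Ironwood Manufacturing Inc. → Crosswind Media Ltd → Brightpath Ventures LLC (R3): 75% × 34% × 29% × 12% = 0.8874% of Vantage Industries Corp.
Aggregating (R1): 7.0785% + 0.8874% = 7.9659%.

7.9659%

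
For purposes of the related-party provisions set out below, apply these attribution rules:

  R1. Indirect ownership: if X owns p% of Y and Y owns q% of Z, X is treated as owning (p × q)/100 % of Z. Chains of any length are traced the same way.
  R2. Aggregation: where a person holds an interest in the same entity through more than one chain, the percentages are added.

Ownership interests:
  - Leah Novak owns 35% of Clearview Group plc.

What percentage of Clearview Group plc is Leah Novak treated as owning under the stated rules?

35%

Direct interest in Clearview Group plc: 35%.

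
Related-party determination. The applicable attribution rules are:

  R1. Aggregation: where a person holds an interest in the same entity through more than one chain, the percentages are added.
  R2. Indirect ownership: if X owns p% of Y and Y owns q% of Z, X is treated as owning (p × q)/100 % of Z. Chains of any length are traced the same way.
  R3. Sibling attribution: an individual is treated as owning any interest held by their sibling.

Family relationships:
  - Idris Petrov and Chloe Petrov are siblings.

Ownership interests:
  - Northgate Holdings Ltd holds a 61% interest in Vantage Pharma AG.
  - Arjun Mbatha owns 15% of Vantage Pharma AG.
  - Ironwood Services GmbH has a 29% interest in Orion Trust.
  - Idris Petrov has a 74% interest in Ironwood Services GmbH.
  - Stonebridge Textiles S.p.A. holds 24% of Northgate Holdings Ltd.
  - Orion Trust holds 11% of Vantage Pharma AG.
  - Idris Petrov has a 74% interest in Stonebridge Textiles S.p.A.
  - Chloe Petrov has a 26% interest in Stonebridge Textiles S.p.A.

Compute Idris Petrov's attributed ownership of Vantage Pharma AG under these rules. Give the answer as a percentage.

17.0006%

By sibling attribution (R3), Idris Petrov is treated as also owning Chloe Petrov's interest in Stonebridge Textiles S.p.A, giving 74% + 26% = 100%.
Chain via Stonebridge Textiles S.p.A. → Northgate Holdings Ltd (R2): 100% × 24% × 61% = 14.64% of Vantage Pharma AG.
Chain via Ironwood Services GmbH → Orion Trust (R2): 74% × 29% × 11% = 2.3606% of Vantage Pharma AG.
Aggregating (R1): 14.64% + 2.3606% = 17.0006%.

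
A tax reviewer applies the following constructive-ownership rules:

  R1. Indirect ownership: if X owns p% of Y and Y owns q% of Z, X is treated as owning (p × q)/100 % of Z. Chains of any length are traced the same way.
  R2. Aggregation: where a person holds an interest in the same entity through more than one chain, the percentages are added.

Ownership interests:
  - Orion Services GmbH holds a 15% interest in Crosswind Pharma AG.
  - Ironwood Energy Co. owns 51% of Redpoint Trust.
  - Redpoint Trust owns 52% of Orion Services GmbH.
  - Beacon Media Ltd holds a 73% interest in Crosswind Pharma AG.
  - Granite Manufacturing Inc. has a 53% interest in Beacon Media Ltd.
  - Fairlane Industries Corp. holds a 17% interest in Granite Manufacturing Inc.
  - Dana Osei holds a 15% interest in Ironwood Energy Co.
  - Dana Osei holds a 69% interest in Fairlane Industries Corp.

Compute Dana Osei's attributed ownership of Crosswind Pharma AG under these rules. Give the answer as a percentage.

Chain via Ironwood Energy Co. → Redpoint Trust → Orion Services GmbH (R1): 15% × 51% × 52% × 15% = 0.5967% of Crosswind Pharma AG.
Chain via Fairlane Industries Corp. → Granite Manufacturing Inc. → Beacon Media Ltd (R1): 69% × 17% × 53% × 73% = 4.538337% of Crosswind Pharma AG.
Aggregating (R2): 0.5967% + 4.538337% = 5.135037%.

5.135037%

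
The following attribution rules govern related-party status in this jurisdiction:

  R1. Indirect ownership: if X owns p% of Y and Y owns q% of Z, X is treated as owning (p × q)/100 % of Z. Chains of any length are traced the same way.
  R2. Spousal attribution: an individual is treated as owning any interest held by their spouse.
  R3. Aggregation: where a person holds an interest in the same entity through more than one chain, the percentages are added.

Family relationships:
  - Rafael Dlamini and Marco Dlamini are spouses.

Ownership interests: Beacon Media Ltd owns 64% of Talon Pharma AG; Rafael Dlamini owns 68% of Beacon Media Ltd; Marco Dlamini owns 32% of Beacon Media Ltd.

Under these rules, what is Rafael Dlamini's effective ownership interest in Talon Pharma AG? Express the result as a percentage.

64%

By spousal attribution (R2), Rafael Dlamini is treated as also owning Marco Dlamini's interest in Beacon Media Ltd, giving 68% + 32% = 100%.
Chain via Beacon Media Ltd (R1): 100% × 64% = 64% of Talon Pharma AG.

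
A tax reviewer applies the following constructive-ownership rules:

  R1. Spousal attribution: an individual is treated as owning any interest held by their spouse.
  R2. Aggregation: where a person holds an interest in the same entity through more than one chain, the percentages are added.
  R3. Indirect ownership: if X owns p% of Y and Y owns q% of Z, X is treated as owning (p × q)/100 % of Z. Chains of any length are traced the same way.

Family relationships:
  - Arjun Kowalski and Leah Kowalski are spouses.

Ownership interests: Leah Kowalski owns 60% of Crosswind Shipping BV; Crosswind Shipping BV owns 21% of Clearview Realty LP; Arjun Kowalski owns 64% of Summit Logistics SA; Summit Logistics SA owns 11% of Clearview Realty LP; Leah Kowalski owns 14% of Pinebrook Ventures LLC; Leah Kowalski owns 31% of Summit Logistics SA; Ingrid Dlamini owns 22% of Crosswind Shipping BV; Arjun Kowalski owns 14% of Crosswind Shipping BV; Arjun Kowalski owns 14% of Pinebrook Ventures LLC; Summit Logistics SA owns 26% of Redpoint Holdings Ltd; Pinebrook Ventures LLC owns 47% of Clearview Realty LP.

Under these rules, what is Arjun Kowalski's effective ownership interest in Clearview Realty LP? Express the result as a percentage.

By spousal attribution (R1), Arjun Kowalski is treated as also owning Leah Kowalski's interest in Pinebrook Ventures LLC, giving 14% + 14% = 28%.
By spousal attribution (R1), Arjun Kowalski is treated as also owning Leah Kowalski's interest in Crosswind Shipping BV, giving 14% + 60% = 74%.
By spousal attribution (R1), Arjun Kowalski is treated as also owning Leah Kowalski's interest in Summit Logistics SA, giving 64% + 31% = 95%.
Chain via Pinebrook Ventures LLC (R3): 28% × 47% = 13.16% of Clearview Realty LP.
Chain via Crosswind Shipping BV (R3): 74% × 21% = 15.54% of Clearview Realty LP.
Chain via Summit Logistics SA (R3): 95% × 11% = 10.45% of Clearview Realty LP.
Aggregating (R2): 13.16% + 15.54% + 10.45% = 39.15%.

39.15%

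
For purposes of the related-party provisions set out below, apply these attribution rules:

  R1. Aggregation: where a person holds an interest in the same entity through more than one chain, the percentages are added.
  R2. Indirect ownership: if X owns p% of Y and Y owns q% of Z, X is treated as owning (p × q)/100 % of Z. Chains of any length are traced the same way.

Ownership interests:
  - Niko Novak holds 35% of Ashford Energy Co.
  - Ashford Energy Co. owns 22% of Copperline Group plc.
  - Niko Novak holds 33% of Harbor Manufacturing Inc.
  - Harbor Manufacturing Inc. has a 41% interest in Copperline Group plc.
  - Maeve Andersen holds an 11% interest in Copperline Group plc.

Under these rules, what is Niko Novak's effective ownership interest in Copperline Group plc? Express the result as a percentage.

21.23%

Chain via Harbor Manufacturing Inc. (R2): 33% × 41% = 13.53% of Copperline Group plc.
Chain via Ashford Energy Co. (R2): 35% × 22% = 7.7% of Copperline Group plc.
Aggregating (R1): 13.53% + 7.7% = 21.23%.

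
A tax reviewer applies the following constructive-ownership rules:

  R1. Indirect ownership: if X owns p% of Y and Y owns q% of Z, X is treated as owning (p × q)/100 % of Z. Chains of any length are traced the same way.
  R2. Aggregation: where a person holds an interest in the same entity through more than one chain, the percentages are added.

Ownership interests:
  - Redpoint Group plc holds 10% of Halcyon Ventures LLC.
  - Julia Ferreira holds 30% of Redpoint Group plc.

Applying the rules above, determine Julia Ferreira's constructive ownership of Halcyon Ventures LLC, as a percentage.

3%

Chain via Redpoint Group plc (R1): 30% × 10% = 3% of Halcyon Ventures LLC.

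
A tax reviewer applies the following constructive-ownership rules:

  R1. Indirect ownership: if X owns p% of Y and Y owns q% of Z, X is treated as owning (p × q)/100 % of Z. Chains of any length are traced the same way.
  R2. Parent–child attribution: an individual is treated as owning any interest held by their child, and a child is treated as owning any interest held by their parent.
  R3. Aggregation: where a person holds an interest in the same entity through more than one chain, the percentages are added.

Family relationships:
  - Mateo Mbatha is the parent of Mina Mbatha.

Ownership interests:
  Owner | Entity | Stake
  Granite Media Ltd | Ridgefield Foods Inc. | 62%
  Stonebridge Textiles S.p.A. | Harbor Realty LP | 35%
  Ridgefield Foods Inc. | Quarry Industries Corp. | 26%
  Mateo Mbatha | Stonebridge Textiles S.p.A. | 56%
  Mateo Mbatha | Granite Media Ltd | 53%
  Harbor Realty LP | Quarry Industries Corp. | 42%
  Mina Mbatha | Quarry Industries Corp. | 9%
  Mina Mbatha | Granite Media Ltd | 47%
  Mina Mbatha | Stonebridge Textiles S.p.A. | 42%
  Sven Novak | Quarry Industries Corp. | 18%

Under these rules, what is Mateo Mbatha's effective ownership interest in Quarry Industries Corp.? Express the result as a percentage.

39.526%

By parent–child attribution (R2), Mateo Mbatha is treated as also owning Mina Mbatha's interest in Granite Media Ltd, giving 53% + 47% = 100%.
By parent–child attribution (R2), Mateo Mbatha is treated as also owning Mina Mbatha's interest in Stonebridge Textiles S.p.A, giving 56% + 42% = 98%.
By parent–child attribution (R2), Mateo Mbatha is treated as owning Mina Mbatha's 9% interest in Quarry Industries Corp.
Chain via Granite Media Ltd → Ridgefield Foods Inc. (R1): 100% × 62% × 26% = 16.12% of Quarry Industries Corp.
Chain via Stonebridge Textiles S.p.A. → Harbor Realty LP (R1): 98% × 35% × 42% = 14.406% of Quarry Industries Corp.
Direct interest in Quarry Industries Corp: 9%.
Aggregating (R3): 16.12% + 14.406% + 9% = 39.526%.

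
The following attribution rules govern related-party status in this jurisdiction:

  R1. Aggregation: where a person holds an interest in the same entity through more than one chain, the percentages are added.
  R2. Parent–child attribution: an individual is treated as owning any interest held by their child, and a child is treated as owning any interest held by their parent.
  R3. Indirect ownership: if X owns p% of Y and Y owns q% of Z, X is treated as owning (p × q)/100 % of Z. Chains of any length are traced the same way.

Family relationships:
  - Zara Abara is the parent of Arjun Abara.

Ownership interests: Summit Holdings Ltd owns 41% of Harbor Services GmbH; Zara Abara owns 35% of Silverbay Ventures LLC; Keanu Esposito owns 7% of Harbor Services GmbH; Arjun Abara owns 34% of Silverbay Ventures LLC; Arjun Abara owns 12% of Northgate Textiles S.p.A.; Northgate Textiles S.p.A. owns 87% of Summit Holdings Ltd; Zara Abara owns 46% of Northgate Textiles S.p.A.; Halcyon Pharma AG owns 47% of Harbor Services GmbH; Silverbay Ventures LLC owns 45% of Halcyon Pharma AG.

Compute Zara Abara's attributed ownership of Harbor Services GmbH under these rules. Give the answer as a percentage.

35.2821%

By parent–child attribution (R2), Zara Abara is treated as also owning Arjun Abara's interest in Northgate Textiles S.p.A, giving 46% + 12% = 58%.
By parent–child attribution (R2), Zara Abara is treated as also owning Arjun Abara's interest in Silverbay Ventures LLC, giving 35% + 34% = 69%.
Chain via Northgate Textiles S.p.A. → Summit Holdings Ltd (R3): 58% × 87% × 41% = 20.6886% of Harbor Services GmbH.
Chain via Silverbay Ventures LLC → Halcyon Pharma AG (R3): 69% × 45% × 47% = 14.5935% of Harbor Services GmbH.
Aggregating (R1): 20.6886% + 14.5935% = 35.2821%.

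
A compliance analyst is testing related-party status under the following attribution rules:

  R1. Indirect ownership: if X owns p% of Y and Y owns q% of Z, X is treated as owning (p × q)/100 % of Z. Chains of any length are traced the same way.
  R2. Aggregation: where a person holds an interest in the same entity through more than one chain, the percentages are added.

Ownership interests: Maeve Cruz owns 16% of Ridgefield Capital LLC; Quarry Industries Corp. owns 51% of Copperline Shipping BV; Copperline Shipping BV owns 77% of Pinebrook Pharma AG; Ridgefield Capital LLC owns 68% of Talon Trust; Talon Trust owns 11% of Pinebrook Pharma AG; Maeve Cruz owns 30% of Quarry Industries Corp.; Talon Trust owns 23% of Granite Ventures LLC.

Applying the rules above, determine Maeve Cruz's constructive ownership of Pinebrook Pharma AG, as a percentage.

Chain via Ridgefield Capital LLC → Talon Trust (R1): 16% × 68% × 11% = 1.1968% of Pinebrook Pharma AG.
Chain via Quarry Industries Corp. → Copperline Shipping BV (R1): 30% × 51% × 77% = 11.781% of Pinebrook Pharma AG.
Aggregating (R2): 1.1968% + 11.781% = 12.9778%.

12.9778%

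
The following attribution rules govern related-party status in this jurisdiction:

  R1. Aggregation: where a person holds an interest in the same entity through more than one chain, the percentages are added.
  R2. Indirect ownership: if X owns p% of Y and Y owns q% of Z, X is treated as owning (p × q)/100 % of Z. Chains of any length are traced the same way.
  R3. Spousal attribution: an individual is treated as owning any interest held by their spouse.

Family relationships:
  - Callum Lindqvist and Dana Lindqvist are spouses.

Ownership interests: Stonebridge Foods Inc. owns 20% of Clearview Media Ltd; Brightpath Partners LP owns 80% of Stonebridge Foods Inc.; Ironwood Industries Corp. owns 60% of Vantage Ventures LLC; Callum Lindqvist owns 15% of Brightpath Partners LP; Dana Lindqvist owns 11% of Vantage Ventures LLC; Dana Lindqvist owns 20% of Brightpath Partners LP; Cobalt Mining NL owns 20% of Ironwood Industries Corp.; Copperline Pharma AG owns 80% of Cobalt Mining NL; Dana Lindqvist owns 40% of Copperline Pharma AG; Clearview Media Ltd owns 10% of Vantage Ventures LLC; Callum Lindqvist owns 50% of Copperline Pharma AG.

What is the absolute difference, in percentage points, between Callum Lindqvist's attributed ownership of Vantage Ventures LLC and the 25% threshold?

4.8

By spousal attribution (R3), Callum Lindqvist is treated as also owning Dana Lindqvist's interest in Copperline Pharma AG, giving 50% + 40% = 90%.
By spousal attribution (R3), Callum Lindqvist is treated as also owning Dana Lindqvist's interest in Brightpath Partners LP, giving 15% + 20% = 35%.
By spousal attribution (R3), Callum Lindqvist is treated as owning Dana Lindqvist's 11% interest in Vantage Ventures LLC.
Chain via Copperline Pharma AG → Cobalt Mining NL → Ironwood Industries Corp. (R2): 90% × 80% × 20% × 60% = 8.64% of Vantage Ventures LLC.
Chain via Brightpath Partners LP → Stonebridge Foods Inc. → Clearview Media Ltd (R2): 35% × 80% × 20% × 10% = 0.56% of Vantage Ventures LLC.
Direct interest in Vantage Ventures LLC: 11%.
Aggregating (R1): 8.64% + 0.56% + 11% = 20.2%.
20.2% falls short of the 25% threshold by 4.8 percentage points.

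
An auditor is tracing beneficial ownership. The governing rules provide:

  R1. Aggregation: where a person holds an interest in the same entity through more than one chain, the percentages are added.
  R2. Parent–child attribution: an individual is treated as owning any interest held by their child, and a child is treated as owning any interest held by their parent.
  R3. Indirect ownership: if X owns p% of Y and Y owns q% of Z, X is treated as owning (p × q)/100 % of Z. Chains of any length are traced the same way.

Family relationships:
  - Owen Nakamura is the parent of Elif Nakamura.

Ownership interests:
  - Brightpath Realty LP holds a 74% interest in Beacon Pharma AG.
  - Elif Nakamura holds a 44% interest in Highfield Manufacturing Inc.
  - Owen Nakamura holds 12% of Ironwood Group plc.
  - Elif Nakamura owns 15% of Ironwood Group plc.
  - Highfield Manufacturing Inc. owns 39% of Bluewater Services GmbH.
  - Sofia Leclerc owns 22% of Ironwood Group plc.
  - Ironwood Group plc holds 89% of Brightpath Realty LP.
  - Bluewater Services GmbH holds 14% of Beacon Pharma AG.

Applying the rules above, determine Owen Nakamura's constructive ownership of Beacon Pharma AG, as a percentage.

By parent–child attribution (R2), Owen Nakamura is treated as also owning Elif Nakamura's interest in Ironwood Group plc, giving 12% + 15% = 27%.
By parent–child attribution (R2), Owen Nakamura is treated as owning Elif Nakamura's 44% interest in Highfield Manufacturing Inc.
Chain via Ironwood Group plc → Brightpath Realty LP (R3): 27% × 89% × 74% = 17.7822% of Beacon Pharma AG.
Chain via Highfield Manufacturing Inc. → Bluewater Services GmbH (R3): 44% × 39% × 14% = 2.4024% of Beacon Pharma AG.
Aggregating (R1): 17.7822% + 2.4024% = 20.1846%.

20.1846%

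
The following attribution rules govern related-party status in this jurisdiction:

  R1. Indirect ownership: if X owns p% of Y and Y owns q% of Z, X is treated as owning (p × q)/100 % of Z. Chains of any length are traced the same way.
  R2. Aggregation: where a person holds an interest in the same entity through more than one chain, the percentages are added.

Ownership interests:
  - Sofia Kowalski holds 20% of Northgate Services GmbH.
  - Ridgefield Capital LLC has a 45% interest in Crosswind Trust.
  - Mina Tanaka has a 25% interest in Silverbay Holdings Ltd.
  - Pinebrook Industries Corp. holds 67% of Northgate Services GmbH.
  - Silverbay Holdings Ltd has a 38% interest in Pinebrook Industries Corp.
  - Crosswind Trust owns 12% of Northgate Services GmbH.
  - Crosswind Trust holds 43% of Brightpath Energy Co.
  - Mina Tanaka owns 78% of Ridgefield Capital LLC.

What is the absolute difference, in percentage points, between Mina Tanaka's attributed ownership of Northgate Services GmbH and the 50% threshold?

Chain via Silverbay Holdings Ltd → Pinebrook Industries Corp. (R1): 25% × 38% × 67% = 6.365% of Northgate Services GmbH.
Chain via Ridgefield Capital LLC → Crosswind Trust (R1): 78% × 45% × 12% = 4.212% of Northgate Services GmbH.
Aggregating (R2): 6.365% + 4.212% = 10.577%.
10.577% falls short of the 50% threshold by 39.423 percentage points.

39.423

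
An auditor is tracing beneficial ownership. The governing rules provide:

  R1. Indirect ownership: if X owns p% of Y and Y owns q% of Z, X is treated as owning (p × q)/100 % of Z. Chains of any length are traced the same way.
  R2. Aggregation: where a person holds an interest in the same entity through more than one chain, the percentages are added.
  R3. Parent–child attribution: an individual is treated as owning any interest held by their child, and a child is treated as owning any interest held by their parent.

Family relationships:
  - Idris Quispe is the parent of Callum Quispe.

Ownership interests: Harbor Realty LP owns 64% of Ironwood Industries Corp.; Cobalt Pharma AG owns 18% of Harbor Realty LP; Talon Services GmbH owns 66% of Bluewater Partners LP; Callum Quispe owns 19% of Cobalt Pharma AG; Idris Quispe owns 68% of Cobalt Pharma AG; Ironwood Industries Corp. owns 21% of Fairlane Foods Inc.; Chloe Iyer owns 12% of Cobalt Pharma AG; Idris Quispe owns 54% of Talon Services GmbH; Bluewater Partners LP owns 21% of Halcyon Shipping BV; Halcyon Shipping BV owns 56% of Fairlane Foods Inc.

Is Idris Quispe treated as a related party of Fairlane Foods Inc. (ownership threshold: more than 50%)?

No

By parent–child attribution (R3), Idris Quispe is treated as also owning Callum Quispe's interest in Cobalt Pharma AG, giving 68% + 19% = 87%.
Chain via Cobalt Pharma AG → Harbor Realty LP → Ironwood Industries Corp. (R1): 87% × 18% × 64% × 21% = 2.104704% of Fairlane Foods Inc.
Chain via Talon Services GmbH → Bluewater Partners LP → Halcyon Shipping BV (R1): 54% × 66% × 21% × 56% = 4.191264% of Fairlane Foods Inc.
Aggregating (R2): 2.104704% + 4.191264% = 6.295968%.
6.295968% does not exceed the 50% threshold, so Idris is not a related party to Fairlane Foods Inc.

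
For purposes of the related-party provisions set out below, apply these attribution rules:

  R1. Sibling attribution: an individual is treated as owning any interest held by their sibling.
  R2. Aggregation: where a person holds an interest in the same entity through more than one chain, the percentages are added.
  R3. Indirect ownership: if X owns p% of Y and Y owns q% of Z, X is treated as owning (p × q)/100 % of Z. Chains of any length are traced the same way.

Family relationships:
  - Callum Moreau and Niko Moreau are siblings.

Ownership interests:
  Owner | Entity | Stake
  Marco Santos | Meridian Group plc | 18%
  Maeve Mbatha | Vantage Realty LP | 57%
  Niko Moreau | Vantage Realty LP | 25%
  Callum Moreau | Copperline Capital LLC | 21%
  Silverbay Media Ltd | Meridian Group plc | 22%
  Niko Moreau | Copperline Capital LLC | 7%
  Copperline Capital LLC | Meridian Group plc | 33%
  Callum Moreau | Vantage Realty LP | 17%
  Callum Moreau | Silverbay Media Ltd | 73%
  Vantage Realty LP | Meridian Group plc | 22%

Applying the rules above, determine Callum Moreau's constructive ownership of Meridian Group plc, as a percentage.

34.54%

By sibling attribution (R1), Callum Moreau is treated as also owning Niko Moreau's interest in Vantage Realty LP, giving 17% + 25% = 42%.
By sibling attribution (R1), Callum Moreau is treated as also owning Niko Moreau's interest in Copperline Capital LLC, giving 21% + 7% = 28%.
Chain via Vantage Realty LP (R3): 42% × 22% = 9.24% of Meridian Group plc.
Chain via Copperline Capital LLC (R3): 28% × 33% = 9.24% of Meridian Group plc.
Chain via Silverbay Media Ltd (R3): 73% × 22% = 16.06% of Meridian Group plc.
Aggregating (R2): 9.24% + 9.24% + 16.06% = 34.54%.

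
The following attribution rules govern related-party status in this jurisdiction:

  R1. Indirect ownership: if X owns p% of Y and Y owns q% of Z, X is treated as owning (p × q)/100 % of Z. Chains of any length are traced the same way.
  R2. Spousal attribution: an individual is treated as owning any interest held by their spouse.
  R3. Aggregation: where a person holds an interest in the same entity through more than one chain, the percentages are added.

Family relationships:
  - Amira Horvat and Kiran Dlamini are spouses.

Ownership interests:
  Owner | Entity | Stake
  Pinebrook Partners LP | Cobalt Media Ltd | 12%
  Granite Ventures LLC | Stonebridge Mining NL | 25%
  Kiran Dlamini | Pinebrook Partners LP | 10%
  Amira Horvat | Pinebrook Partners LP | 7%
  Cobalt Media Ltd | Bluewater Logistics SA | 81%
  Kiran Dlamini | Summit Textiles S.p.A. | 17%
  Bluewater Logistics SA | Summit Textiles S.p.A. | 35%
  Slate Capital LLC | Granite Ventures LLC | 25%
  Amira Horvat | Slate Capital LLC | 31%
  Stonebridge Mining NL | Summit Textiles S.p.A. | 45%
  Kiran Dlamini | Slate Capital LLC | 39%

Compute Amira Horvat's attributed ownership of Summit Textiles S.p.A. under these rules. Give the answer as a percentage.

19.54709%

By spousal attribution (R2), Amira Horvat is treated as also owning Kiran Dlamini's interest in Slate Capital LLC, giving 31% + 39% = 70%.
By spousal attribution (R2), Amira Horvat is treated as also owning Kiran Dlamini's interest in Pinebrook Partners LP, giving 7% + 10% = 17%.
By spousal attribution (R2), Amira Horvat is treated as owning Kiran Dlamini's 17% interest in Summit Textiles S.p.A.
Chain via Slate Capital LLC → Granite Ventures LLC → Stonebridge Mining NL (R1): 70% × 25% × 25% × 45% = 1.96875% of Summit Textiles S.p.A.
Chain via Pinebrook Partners LP → Cobalt Media Ltd → Bluewater Logistics SA (R1): 17% × 12% × 81% × 35% = 0.57834% of Summit Textiles S.p.A.
Direct interest in Summit Textiles S.p.A: 17%.
Aggregating (R3): 1.96875% + 0.57834% + 17% = 19.54709%.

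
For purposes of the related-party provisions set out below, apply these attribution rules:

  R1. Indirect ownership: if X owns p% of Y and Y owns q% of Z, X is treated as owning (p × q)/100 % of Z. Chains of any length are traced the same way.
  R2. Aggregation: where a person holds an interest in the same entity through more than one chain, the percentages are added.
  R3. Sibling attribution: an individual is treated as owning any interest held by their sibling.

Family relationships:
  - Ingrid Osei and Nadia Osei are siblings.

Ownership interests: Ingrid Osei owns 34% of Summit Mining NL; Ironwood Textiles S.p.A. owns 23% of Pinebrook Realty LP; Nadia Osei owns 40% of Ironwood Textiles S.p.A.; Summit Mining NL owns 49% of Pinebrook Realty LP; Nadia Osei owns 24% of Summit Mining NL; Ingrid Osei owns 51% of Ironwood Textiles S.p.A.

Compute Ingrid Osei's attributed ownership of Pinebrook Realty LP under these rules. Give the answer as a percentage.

By sibling attribution (R3), Ingrid Osei is treated as also owning Nadia Osei's interest in Summit Mining NL, giving 34% + 24% = 58%.
By sibling attribution (R3), Ingrid Osei is treated as also owning Nadia Osei's interest in Ironwood Textiles S.p.A, giving 51% + 40% = 91%.
Chain via Summit Mining NL (R1): 58% × 49% = 28.42% of Pinebrook Realty LP.
Chain via Ironwood Textiles S.p.A. (R1): 91% × 23% = 20.93% of Pinebrook Realty LP.
Aggregating (R2): 28.42% + 20.93% = 49.35%.

49.35%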